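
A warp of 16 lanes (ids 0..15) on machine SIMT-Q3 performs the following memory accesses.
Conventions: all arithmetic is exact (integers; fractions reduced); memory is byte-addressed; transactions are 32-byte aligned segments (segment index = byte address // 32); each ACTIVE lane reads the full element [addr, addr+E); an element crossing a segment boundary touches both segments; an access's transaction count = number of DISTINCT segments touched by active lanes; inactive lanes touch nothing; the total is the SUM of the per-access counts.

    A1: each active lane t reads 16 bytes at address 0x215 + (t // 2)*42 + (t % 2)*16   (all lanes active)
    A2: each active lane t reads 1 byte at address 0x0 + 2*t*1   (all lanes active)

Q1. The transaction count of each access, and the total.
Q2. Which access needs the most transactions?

A1: 11 transactions
A2: 1 transaction

Answer: 11,1; total 12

Answer: A1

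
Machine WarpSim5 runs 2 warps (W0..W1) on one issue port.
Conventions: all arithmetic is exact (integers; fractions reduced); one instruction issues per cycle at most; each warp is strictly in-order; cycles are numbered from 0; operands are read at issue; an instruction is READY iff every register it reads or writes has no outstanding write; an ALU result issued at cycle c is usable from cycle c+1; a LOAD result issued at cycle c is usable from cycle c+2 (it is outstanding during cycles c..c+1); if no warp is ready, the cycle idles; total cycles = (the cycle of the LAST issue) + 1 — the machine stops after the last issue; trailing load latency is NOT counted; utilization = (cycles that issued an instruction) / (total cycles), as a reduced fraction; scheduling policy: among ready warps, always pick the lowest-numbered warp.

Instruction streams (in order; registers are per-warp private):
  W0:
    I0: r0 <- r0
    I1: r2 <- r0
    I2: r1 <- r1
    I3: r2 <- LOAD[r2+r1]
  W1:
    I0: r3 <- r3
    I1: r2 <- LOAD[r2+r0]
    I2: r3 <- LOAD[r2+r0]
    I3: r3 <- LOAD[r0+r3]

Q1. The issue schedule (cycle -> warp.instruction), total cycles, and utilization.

cycle 0: W0.I0
cycle 1: W0.I1
cycle 2: W0.I2
cycle 3: W0.I3
cycle 4: W1.I0
cycle 5: W1.I1
cycle 6: idle
cycle 7: W1.I2
cycle 8: idle
cycle 9: W1.I3

Answer: 10 cycles, utilization 4/5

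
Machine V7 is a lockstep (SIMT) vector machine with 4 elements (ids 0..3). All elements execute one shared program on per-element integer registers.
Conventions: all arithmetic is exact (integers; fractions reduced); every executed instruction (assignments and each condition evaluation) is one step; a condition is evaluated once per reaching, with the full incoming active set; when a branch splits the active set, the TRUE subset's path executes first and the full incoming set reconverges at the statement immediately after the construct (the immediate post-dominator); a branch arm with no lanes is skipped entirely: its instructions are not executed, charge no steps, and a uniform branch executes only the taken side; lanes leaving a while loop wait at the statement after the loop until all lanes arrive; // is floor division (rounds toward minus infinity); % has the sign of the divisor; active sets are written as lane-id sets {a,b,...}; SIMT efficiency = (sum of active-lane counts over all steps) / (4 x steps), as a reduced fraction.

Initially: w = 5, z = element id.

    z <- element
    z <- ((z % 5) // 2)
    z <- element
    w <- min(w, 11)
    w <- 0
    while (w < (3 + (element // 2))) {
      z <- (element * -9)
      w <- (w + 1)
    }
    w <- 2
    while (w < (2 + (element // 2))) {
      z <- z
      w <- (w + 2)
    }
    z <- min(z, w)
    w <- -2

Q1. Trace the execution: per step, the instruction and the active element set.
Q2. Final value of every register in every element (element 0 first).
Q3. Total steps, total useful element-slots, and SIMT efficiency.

step 0: z <- element                 {0,1,2,3}
step 1: z <- ((z % 5) // 2)          {0,1,2,3}
step 2: z <- element                 {0,1,2,3}
step 3: w <- min(w, 11)              {0,1,2,3}
step 4: w <- 0                       {0,1,2,3}
step 5: eval (w < (3 + (element // 2))) {0,1,2,3}
step 6: z <- (element * -9)          {0,1,2,3}
step 7: w <- (w + 1)                 {0,1,2,3}
step 8: eval (w < (3 + (element // 2))) {0,1,2,3}
step 9: z <- (element * -9)          {0,1,2,3}
step 10: w <- (w + 1)                 {0,1,2,3}
step 11: eval (w < (3 + (element // 2))) {0,1,2,3}
step 12: z <- (element * -9)          {0,1,2,3}
step 13: w <- (w + 1)                 {0,1,2,3}
step 14: eval (w < (3 + (element // 2))) {0,1,2,3}
step 15: z <- (element * -9)          {2,3}
step 16: w <- (w + 1)                 {2,3}
step 17: eval (w < (3 + (element // 2))) {2,3}
step 18: w <- 2                       {0,1,2,3}
step 19: eval (w < (2 + (element // 2))) {0,1,2,3}
step 20: z <- z                       {2,3}
step 21: w <- (w + 2)                 {2,3}
step 22: eval (w < (2 + (element // 2))) {2,3}
step 23: z <- min(z, w)               {0,1,2,3}
step 24: w <- -2                      {0,1,2,3}

Answer: 25 steps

w: -2,-2,-2,-2
z: 0,-9,-18,-27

steps = 25; useful = 88; efficiency = 88/100 = 22/25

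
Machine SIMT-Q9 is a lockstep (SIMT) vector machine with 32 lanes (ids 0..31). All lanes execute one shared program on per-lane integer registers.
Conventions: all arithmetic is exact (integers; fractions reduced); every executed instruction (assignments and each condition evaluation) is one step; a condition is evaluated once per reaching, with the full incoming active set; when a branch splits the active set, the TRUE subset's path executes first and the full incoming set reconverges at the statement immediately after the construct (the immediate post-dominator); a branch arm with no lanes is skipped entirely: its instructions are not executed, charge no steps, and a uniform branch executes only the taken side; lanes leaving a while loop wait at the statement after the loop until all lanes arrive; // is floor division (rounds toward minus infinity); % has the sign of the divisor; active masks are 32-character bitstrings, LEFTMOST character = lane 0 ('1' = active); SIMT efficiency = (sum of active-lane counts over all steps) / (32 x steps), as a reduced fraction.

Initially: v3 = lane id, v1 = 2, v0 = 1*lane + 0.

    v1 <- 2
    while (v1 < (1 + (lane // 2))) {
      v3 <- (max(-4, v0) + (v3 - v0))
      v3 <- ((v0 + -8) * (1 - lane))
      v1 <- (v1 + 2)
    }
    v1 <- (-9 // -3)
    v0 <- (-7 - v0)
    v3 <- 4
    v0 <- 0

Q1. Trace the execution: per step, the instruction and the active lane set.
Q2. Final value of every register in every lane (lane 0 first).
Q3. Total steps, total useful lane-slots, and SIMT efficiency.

step 0: v1 <- 2                      11111111111111111111111111111111
step 1: eval (v1 < (1 + (lane // 2))) 11111111111111111111111111111111
step 2: v3 <- (max(-4, v0) + (v3 - v0)) 00001111111111111111111111111111
step 3: v3 <- ((v0 + -8) * (1 - lane)) 00001111111111111111111111111111
step 4: v1 <- (v1 + 2)               00001111111111111111111111111111
step 5: eval (v1 < (1 + (lane // 2))) 00001111111111111111111111111111
step 6: v3 <- (max(-4, v0) + (v3 - v0)) 00000000111111111111111111111111
step 7: v3 <- ((v0 + -8) * (1 - lane)) 00000000111111111111111111111111
step 8: v1 <- (v1 + 2)               00000000111111111111111111111111
step 9: eval (v1 < (1 + (lane // 2))) 00000000111111111111111111111111
step 10: v3 <- (max(-4, v0) + (v3 - v0)) 00000000000011111111111111111111
step 11: v3 <- ((v0 + -8) * (1 - lane)) 00000000000011111111111111111111
step 12: v1 <- (v1 + 2)               00000000000011111111111111111111
step 13: eval (v1 < (1 + (lane // 2))) 00000000000011111111111111111111
step 14: v3 <- (max(-4, v0) + (v3 - v0)) 00000000000000001111111111111111
step 15: v3 <- ((v0 + -8) * (1 - lane)) 00000000000000001111111111111111
step 16: v1 <- (v1 + 2)               00000000000000001111111111111111
step 17: eval (v1 < (1 + (lane // 2))) 00000000000000001111111111111111
step 18: v3 <- (max(-4, v0) + (v3 - v0)) 00000000000000000000111111111111
step 19: v3 <- ((v0 + -8) * (1 - lane)) 00000000000000000000111111111111
step 20: v1 <- (v1 + 2)               00000000000000000000111111111111
step 21: eval (v1 < (1 + (lane // 2))) 00000000000000000000111111111111
step 22: v3 <- (max(-4, v0) + (v3 - v0)) 00000000000000000000000011111111
step 23: v3 <- ((v0 + -8) * (1 - lane)) 00000000000000000000000011111111
step 24: v1 <- (v1 + 2)               00000000000000000000000011111111
step 25: eval (v1 < (1 + (lane // 2))) 00000000000000000000000011111111
step 26: v3 <- (max(-4, v0) + (v3 - v0)) 00000000000000000000000000001111
step 27: v3 <- ((v0 + -8) * (1 - lane)) 00000000000000000000000000001111
step 28: v1 <- (v1 + 2)               00000000000000000000000000001111
step 29: eval (v1 < (1 + (lane // 2))) 00000000000000000000000000001111
step 30: v1 <- (-9 // -3)             11111111111111111111111111111111
step 31: v0 <- (-7 - v0)              11111111111111111111111111111111
step 32: v3 <- 4                      11111111111111111111111111111111
step 33: v0 <- 0                      11111111111111111111111111111111

Answer: 34 steps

v3: 4,4,4,4,4,4,4,4,4,4,4,4,4,4,4,4,4,4,4,4,4,4,4,4,4,4,4,4,4,4,4,4
v1: 3,3,3,3,3,3,3,3,3,3,3,3,3,3,3,3,3,3,3,3,3,3,3,3,3,3,3,3,3,3,3,3
v0: 0,0,0,0,0,0,0,0,0,0,0,0,0,0,0,0,0,0,0,0,0,0,0,0,0,0,0,0,0,0,0,0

steps = 34; useful = 640; efficiency = 640/1088 = 10/17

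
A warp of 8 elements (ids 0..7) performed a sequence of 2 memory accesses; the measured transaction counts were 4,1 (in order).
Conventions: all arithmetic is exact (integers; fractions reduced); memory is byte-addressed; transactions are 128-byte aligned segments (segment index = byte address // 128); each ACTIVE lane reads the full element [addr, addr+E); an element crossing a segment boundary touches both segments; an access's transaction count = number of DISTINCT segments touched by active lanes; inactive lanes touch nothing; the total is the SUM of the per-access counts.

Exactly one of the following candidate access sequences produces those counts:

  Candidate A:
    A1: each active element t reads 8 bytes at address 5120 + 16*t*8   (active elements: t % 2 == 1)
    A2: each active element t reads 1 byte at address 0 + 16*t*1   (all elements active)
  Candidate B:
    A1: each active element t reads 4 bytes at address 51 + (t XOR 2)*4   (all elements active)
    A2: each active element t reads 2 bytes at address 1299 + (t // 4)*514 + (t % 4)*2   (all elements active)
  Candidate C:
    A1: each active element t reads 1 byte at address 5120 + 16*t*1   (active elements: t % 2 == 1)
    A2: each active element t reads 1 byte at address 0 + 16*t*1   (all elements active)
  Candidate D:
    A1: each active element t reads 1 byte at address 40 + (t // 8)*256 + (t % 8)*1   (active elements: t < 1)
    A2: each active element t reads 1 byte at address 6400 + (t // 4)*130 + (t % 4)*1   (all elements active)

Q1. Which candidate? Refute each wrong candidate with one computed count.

B: A1 gives 1 transaction, not 4
C: A1 gives 1 transaction, not 4
D: A1 gives 1 transaction, not 4
A: all counts match (4,1)

Answer: A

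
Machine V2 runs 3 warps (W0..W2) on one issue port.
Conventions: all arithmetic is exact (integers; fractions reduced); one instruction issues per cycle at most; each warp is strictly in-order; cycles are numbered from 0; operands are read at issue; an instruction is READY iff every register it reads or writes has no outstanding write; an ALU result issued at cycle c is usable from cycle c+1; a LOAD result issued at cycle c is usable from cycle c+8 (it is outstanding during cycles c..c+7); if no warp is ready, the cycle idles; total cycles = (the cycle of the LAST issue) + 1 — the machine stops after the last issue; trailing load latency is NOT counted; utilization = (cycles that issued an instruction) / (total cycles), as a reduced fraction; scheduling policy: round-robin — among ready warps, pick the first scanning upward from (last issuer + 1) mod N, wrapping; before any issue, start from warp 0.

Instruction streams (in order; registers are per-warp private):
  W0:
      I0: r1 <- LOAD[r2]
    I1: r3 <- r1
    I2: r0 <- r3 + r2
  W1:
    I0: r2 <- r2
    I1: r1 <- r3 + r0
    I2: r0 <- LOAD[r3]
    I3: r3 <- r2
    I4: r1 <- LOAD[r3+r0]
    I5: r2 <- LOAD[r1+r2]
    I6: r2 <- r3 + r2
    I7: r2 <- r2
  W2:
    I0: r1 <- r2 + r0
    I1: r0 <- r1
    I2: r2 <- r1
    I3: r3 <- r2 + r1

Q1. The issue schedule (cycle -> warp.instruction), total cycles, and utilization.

cycle 0: W0.I0
cycle 1: W1.I0
cycle 2: W2.I0
cycle 3: W1.I1
cycle 4: W2.I1
cycle 5: W1.I2
cycle 6: W2.I2
cycle 7: W1.I3
cycle 8: W2.I3
cycle 9: W0.I1
cycle 10: W0.I2
cycle 11: idle
cycle 12: idle
cycle 13: W1.I4
cycle 14: idle
cycle 15: idle
cycle 16: idle
cycle 17: idle
cycle 18: idle
cycle 19: idle
cycle 20: idle
cycle 21: W1.I5
cycle 22: idle
cycle 23: idle
cycle 24: idle
cycle 25: idle
cycle 26: idle
cycle 27: idle
cycle 28: idle
cycle 29: W1.I6
cycle 30: W1.I7

Answer: 31 cycles, utilization 15/31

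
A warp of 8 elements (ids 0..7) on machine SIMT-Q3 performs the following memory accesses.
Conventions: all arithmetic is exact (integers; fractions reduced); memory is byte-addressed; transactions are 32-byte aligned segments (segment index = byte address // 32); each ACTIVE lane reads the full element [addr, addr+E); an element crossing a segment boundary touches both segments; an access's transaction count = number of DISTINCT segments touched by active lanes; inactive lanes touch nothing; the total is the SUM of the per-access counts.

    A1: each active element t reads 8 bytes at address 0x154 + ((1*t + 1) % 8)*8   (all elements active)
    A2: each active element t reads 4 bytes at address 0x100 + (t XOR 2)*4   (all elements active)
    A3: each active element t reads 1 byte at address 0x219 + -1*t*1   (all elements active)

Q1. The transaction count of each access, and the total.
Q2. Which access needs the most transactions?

A1: 3 transactions
A2: 1 transaction
A3: 1 transaction

Answer: 3,1,1; total 5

Answer: A1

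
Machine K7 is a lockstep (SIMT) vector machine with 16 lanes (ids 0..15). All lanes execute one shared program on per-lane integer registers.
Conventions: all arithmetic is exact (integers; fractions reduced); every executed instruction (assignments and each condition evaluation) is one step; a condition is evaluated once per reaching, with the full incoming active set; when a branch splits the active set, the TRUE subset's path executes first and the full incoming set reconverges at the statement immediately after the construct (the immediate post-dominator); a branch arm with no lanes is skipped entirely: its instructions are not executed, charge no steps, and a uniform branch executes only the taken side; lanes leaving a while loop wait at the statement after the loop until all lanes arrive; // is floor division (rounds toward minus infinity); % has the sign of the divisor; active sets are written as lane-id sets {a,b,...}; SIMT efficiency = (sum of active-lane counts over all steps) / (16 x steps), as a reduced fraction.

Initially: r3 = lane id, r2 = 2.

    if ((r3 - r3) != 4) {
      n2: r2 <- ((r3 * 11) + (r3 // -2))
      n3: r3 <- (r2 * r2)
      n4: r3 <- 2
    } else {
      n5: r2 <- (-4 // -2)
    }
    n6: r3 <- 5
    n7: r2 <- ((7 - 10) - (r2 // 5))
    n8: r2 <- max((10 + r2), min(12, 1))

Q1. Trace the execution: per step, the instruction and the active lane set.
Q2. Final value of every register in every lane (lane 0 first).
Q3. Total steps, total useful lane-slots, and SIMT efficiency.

step 0: eval ((r3 - r3) != 4)        {0,1,2,3,4,5,6,7,8,9,10,11,12,13,14,15}
step 1: r2 <- ((r3 * 11) + (r3 // -2)) {0,1,2,3,4,5,6,7,8,9,10,11,12,13,14,15}
step 2: r3 <- (r2 * r2)              {0,1,2,3,4,5,6,7,8,9,10,11,12,13,14,15}
step 3: r3 <- 2                      {0,1,2,3,4,5,6,7,8,9,10,11,12,13,14,15}
step 4: r3 <- 5                      {0,1,2,3,4,5,6,7,8,9,10,11,12,13,14,15}
step 5: r2 <- ((7 - 10) - (r2 // 5)) {0,1,2,3,4,5,6,7,8,9,10,11,12,13,14,15}
step 6: r2 <- max((10 + r2), min(12, 1)) {0,1,2,3,4,5,6,7,8,9,10,11,12,13,14,15}

Answer: 7 steps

r3: 5,5,5,5,5,5,5,5,5,5,5,5,5,5,5,5
r2: 7,5,3,1,1,1,1,1,1,1,1,1,1,1,1,1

steps = 7; useful = 112; efficiency = 112/112 = 1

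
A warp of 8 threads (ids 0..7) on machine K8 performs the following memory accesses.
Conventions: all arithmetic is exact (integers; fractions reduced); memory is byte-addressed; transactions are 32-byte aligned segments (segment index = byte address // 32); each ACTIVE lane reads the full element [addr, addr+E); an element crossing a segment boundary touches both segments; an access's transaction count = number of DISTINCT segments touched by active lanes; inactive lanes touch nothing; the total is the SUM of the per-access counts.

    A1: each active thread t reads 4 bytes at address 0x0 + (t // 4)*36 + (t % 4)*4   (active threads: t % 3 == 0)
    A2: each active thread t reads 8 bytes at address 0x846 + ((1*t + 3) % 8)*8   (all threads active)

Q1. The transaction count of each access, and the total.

A1: 2 transactions
A2: 3 transactions

Answer: 2,3; total 5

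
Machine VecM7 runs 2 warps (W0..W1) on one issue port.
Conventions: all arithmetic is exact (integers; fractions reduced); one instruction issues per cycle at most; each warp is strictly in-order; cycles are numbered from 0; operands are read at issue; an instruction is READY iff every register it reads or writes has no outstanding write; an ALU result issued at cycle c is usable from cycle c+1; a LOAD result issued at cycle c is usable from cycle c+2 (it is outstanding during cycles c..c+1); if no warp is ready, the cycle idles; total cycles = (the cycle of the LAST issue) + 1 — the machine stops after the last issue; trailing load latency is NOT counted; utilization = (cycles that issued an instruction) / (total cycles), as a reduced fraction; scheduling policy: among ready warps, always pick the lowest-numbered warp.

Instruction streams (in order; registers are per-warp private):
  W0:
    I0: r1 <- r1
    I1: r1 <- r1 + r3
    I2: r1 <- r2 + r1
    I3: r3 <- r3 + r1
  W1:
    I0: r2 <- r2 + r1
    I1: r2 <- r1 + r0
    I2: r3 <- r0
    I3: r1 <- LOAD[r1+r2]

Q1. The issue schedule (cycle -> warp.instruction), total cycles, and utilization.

cycle 0: W0.I0
cycle 1: W0.I1
cycle 2: W0.I2
cycle 3: W0.I3
cycle 4: W1.I0
cycle 5: W1.I1
cycle 6: W1.I2
cycle 7: W1.I3

Answer: 8 cycles, utilization 1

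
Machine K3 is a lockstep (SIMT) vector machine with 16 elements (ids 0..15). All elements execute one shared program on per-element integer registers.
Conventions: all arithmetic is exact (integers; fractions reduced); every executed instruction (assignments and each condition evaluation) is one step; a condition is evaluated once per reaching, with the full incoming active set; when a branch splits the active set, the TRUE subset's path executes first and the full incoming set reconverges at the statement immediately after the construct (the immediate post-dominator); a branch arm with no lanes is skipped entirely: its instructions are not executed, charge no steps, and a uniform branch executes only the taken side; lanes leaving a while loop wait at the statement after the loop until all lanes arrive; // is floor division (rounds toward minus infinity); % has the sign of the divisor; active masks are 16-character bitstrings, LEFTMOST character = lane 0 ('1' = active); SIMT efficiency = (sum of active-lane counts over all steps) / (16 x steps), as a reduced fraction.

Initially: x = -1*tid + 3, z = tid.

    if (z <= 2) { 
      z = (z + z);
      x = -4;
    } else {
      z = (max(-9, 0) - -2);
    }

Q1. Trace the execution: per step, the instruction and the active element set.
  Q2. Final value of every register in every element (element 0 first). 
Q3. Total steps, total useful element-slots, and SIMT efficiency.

step 0: eval (z <= 2)                1111111111111111
step 1: z <- (z + z)                 1110000000000000
step 2: x <- -4                      1110000000000000
step 3: z <- (max(-9, 0) - -2)       0001111111111111

Answer: 4 steps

x: -4,-4,-4,0,-1,-2,-3,-4,-5,-6,-7,-8,-9,-10,-11,-12
z: 0,2,4,2,2,2,2,2,2,2,2,2,2,2,2,2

steps = 4; useful = 35; efficiency = 35/64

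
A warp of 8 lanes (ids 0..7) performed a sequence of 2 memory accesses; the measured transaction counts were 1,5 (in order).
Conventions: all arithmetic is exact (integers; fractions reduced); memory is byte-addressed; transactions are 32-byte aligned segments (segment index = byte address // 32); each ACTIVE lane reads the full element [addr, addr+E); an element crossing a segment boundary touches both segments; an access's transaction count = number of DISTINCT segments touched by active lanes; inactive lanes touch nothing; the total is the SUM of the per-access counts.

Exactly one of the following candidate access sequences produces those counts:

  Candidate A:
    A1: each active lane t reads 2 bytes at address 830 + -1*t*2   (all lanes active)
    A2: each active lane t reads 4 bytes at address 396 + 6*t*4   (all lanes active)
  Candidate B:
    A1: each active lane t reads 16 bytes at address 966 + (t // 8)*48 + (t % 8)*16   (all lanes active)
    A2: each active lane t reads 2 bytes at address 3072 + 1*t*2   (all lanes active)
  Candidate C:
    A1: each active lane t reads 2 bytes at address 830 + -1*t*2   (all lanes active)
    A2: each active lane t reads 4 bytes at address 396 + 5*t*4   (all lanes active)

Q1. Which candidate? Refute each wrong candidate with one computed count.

A: A2 gives 6 transactions, not 5
B: A1 gives 5 transactions, not 1
C: all counts match (1,5)

Answer: C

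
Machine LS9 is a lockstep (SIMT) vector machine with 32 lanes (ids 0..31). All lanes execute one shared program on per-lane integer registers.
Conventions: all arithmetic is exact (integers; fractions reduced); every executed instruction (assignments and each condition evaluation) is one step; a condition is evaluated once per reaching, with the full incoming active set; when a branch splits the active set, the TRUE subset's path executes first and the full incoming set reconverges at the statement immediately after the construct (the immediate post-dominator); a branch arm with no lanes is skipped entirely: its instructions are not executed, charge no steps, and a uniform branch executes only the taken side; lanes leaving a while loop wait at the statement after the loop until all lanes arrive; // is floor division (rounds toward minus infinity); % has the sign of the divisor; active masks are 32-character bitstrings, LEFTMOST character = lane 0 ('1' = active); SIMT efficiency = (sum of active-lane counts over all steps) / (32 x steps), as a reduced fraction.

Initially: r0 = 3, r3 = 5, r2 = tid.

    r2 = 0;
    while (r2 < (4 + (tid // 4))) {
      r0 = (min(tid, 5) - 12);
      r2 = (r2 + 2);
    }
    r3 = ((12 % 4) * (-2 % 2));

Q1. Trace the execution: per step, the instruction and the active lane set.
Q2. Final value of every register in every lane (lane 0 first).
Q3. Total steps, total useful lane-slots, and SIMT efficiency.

step 0: r2 <- 0                      11111111111111111111111111111111
step 1: eval (r2 < (4 + (tid // 4))) 11111111111111111111111111111111
step 2: r0 <- (min(tid, 5) - 12)     11111111111111111111111111111111
step 3: r2 <- (r2 + 2)               11111111111111111111111111111111
step 4: eval (r2 < (4 + (tid // 4))) 11111111111111111111111111111111
step 5: r0 <- (min(tid, 5) - 12)     11111111111111111111111111111111
step 6: r2 <- (r2 + 2)               11111111111111111111111111111111
step 7: eval (r2 < (4 + (tid // 4))) 11111111111111111111111111111111
step 8: r0 <- (min(tid, 5) - 12)     00001111111111111111111111111111
step 9: r2 <- (r2 + 2)               00001111111111111111111111111111
step 10: eval (r2 < (4 + (tid // 4))) 00001111111111111111111111111111
step 11: r0 <- (min(tid, 5) - 12)     00000000000011111111111111111111
step 12: r2 <- (r2 + 2)               00000000000011111111111111111111
step 13: eval (r2 < (4 + (tid // 4))) 00000000000011111111111111111111
step 14: r0 <- (min(tid, 5) - 12)     00000000000000000000111111111111
step 15: r2 <- (r2 + 2)               00000000000000000000111111111111
step 16: eval (r2 < (4 + (tid // 4))) 00000000000000000000111111111111
step 17: r0 <- (min(tid, 5) - 12)     00000000000000000000000000001111
step 18: r2 <- (r2 + 2)               00000000000000000000000000001111
step 19: eval (r2 < (4 + (tid // 4))) 00000000000000000000000000001111
step 20: r3 <- ((12 % 4) * (-2 % 2))  11111111111111111111111111111111

Answer: 21 steps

r0: -12,-11,-10,-9,-8,-7,-7,-7,-7,-7,-7,-7,-7,-7,-7,-7,-7,-7,-7,-7,-7,-7,-7,-7,-7,-7,-7,-7,-7,-7,-7,-7
r3: 0,0,0,0,0,0,0,0,0,0,0,0,0,0,0,0,0,0,0,0,0,0,0,0,0,0,0,0,0,0,0,0
r2: 4,4,4,4,6,6,6,6,6,6,6,6,8,8,8,8,8,8,8,8,10,10,10,10,10,10,10,10,12,12,12,12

steps = 21; useful = 480; efficiency = 480/672 = 5/7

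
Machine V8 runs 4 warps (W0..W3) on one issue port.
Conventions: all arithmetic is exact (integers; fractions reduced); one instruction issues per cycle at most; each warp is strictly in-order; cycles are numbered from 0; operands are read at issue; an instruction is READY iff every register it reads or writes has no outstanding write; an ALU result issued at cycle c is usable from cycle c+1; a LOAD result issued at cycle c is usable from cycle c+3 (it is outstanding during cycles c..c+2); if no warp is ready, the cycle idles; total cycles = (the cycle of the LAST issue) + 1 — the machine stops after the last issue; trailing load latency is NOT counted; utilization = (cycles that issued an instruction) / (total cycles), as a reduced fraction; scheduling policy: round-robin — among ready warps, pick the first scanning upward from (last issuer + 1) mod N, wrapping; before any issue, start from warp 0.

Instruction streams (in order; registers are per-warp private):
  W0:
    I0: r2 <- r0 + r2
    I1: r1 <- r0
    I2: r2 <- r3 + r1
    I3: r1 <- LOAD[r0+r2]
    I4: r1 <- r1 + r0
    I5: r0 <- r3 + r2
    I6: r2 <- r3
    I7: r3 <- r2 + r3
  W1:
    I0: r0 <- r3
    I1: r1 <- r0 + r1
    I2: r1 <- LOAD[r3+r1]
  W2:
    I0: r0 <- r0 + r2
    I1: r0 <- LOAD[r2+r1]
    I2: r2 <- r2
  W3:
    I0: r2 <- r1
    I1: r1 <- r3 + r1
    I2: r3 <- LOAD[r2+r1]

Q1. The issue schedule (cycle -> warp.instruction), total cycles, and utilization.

cycle 0: W0.I0
cycle 1: W1.I0
cycle 2: W2.I0
cycle 3: W3.I0
cycle 4: W0.I1
cycle 5: W1.I1
cycle 6: W2.I1
cycle 7: W3.I1
cycle 8: W0.I2
cycle 9: W1.I2
cycle 10: W2.I2
cycle 11: W3.I2
cycle 12: W0.I3
cycle 13: idle
cycle 14: idle
cycle 15: W0.I4
cycle 16: W0.I5
cycle 17: W0.I6
cycle 18: W0.I7

Answer: 19 cycles, utilization 17/19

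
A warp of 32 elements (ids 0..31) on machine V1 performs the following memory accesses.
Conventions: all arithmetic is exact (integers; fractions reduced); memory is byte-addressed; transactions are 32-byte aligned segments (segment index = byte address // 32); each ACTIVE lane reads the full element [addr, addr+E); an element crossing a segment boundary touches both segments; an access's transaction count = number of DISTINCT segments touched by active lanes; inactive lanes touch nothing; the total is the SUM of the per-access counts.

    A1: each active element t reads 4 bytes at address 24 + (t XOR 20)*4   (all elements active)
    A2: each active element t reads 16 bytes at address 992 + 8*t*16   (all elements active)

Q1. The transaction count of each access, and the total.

A1: 5 transactions
A2: 32 transactions

Answer: 5,32; total 37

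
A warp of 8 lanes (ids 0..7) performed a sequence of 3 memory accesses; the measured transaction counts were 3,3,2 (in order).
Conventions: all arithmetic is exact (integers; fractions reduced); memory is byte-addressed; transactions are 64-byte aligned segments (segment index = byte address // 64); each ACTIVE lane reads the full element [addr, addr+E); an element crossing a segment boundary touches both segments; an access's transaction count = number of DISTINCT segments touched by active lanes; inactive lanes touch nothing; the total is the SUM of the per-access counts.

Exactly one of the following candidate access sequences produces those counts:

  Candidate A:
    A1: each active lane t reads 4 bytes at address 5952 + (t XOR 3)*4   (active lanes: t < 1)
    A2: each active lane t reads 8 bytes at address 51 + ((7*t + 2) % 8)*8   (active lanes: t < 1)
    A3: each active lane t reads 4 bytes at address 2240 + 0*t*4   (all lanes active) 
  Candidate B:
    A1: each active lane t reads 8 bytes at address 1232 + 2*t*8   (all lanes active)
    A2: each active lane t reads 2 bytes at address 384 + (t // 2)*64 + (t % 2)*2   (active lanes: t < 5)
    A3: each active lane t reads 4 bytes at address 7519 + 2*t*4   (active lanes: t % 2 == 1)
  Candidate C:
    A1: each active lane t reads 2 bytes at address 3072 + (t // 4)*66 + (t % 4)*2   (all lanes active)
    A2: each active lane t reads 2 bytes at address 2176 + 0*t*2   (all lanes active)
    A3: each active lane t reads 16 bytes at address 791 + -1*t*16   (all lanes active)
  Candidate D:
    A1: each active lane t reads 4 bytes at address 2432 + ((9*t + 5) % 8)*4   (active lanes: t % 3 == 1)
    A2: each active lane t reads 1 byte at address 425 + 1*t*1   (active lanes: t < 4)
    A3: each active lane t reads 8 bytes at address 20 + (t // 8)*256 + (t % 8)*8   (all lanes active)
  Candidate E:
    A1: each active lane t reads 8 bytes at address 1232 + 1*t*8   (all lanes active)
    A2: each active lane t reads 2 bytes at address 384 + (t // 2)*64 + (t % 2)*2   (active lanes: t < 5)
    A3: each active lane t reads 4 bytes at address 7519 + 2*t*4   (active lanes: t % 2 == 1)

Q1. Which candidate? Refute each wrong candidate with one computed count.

A: A1 gives 1 transaction, not 3
C: A1 gives 2 transactions, not 3
D: A1 gives 1 transaction, not 3
E: A1 gives 2 transactions, not 3
B: all counts match (3,3,2)

Answer: B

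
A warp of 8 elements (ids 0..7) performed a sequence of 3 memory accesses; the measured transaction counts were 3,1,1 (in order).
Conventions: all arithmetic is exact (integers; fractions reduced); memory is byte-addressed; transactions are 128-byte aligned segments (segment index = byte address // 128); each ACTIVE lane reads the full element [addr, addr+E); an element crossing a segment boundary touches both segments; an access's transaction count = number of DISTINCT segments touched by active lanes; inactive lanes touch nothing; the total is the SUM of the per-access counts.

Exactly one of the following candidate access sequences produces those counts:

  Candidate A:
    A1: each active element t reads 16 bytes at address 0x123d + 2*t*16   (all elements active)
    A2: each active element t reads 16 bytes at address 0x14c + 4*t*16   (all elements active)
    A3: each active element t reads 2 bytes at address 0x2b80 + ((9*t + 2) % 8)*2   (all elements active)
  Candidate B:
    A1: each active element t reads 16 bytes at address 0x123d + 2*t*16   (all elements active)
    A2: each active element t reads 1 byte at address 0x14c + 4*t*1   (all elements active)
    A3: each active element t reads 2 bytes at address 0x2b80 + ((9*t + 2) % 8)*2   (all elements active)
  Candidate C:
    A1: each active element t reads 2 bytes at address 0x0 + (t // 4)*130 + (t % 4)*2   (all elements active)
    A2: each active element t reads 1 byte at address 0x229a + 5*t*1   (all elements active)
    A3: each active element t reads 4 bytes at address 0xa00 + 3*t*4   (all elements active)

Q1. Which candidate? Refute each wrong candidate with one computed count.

A: A2 gives 5 transactions, not 1
C: A1 gives 2 transactions, not 3
B: all counts match (3,1,1)

Answer: B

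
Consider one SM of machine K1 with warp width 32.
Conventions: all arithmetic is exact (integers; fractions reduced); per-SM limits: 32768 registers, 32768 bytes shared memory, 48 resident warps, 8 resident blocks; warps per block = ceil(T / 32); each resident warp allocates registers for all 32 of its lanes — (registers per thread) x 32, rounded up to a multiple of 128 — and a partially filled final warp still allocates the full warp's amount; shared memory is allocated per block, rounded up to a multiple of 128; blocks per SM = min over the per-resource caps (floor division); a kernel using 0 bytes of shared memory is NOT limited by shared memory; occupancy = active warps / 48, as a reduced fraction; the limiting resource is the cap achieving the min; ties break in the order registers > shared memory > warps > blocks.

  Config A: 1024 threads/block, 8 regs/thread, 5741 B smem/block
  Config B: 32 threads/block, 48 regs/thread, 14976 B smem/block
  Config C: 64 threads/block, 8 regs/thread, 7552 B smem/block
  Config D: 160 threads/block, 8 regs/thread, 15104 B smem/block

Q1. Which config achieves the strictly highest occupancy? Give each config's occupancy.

occupancies: A 2/3, B 1/24, C 1/6, D 5/24

Answer: A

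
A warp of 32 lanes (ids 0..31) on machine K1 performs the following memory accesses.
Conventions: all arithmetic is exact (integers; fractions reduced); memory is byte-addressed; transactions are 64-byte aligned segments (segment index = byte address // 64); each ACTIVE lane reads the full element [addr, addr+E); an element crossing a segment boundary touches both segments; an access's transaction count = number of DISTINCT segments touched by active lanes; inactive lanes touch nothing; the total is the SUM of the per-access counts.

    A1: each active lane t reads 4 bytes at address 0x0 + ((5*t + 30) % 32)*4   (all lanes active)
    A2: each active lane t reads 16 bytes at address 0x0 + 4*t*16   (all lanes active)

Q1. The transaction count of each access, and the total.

A1: 2 transactions
A2: 32 transactions

Answer: 2,32; total 34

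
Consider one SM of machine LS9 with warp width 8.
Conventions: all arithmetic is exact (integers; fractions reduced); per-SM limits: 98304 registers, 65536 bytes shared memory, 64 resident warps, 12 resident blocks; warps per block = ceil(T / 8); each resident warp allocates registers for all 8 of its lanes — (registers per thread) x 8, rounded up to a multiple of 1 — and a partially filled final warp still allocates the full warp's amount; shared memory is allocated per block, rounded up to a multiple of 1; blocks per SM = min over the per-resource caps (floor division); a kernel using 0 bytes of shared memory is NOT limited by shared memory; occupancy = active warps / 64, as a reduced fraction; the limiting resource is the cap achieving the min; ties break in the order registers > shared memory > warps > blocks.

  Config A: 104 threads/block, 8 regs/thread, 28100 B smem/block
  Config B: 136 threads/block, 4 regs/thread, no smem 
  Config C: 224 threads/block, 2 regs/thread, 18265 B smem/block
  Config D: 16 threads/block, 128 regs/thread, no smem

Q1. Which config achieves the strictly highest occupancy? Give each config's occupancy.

occupancies: A 13/32, B 51/64, C 7/8, D 3/8

Answer: C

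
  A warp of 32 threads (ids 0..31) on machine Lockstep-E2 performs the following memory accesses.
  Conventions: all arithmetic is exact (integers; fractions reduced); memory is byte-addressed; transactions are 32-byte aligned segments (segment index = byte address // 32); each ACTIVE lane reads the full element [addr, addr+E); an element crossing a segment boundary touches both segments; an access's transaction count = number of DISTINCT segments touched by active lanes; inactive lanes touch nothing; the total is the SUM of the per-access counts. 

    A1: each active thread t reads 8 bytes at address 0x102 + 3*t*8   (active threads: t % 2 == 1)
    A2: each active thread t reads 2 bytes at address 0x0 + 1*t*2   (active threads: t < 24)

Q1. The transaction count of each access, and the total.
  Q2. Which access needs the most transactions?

A1: 24 transactions
A2: 2 transactions

Answer: 24,2; total 26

Answer: A1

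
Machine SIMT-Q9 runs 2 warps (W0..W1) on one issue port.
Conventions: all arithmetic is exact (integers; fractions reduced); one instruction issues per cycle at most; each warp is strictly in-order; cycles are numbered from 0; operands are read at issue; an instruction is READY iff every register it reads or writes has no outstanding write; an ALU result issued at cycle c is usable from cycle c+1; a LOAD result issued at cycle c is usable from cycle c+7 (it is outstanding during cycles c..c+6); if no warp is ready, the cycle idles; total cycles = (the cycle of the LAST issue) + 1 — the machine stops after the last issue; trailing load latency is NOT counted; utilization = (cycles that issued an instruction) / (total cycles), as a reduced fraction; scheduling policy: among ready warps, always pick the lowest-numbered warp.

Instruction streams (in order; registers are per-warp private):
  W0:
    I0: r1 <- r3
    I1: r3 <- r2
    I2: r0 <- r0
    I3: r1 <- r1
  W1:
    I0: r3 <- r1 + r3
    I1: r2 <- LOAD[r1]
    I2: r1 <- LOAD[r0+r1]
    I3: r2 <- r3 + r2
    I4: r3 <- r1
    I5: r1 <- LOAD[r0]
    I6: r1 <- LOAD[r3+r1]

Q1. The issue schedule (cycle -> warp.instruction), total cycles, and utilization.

cycle 0: W0.I0
cycle 1: W0.I1
cycle 2: W0.I2
cycle 3: W0.I3
cycle 4: W1.I0
cycle 5: W1.I1
cycle 6: W1.I2
cycle 7: idle
cycle 8: idle
cycle 9: idle
cycle 10: idle
cycle 11: idle
cycle 12: W1.I3
cycle 13: W1.I4
cycle 14: W1.I5
cycle 15: idle
cycle 16: idle
cycle 17: idle
cycle 18: idle
cycle 19: idle
cycle 20: idle
cycle 21: W1.I6

Answer: 22 cycles, utilization 1/2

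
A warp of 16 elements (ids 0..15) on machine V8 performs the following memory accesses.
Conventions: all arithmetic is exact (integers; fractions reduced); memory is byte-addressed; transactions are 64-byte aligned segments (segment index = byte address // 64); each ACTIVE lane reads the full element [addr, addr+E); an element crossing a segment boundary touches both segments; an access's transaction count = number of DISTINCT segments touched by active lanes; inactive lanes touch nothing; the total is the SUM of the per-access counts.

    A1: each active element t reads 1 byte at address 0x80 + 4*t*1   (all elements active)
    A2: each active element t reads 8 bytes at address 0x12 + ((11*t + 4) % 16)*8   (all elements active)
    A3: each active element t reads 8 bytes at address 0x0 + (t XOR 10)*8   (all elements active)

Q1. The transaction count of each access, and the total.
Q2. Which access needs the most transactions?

A1: 1 transaction
A2: 3 transactions
A3: 2 transactions

Answer: 1,3,2; total 6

Answer: A2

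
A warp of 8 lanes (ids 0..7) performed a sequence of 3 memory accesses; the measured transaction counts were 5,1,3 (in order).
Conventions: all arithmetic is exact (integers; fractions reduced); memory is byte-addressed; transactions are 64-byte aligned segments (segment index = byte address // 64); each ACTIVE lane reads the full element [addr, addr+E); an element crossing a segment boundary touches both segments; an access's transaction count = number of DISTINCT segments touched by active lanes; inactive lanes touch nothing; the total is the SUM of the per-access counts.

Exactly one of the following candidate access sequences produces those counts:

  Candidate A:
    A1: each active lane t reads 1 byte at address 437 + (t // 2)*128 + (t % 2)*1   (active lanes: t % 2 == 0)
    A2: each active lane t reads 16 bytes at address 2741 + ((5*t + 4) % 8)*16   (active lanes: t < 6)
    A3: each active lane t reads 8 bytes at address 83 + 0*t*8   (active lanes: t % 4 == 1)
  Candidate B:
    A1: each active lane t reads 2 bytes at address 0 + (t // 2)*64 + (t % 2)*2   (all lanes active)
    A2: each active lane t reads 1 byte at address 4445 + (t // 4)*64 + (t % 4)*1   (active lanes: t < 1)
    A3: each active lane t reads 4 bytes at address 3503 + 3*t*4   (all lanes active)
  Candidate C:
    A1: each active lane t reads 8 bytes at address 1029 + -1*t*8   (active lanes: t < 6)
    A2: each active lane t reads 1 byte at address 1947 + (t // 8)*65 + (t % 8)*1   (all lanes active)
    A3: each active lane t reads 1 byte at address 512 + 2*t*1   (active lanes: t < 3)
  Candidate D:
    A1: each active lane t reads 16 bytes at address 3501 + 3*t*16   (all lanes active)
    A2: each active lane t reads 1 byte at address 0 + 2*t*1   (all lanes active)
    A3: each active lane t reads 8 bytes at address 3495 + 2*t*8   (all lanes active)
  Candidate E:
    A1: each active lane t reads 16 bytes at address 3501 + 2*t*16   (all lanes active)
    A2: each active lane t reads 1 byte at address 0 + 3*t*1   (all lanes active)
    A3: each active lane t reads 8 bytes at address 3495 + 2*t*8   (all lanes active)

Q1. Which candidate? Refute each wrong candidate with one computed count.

A: A1 gives 4 transactions, not 5
B: A1 gives 4 transactions, not 5
C: A1 gives 2 transactions, not 5
D: A1 gives 7 transactions, not 5
E: all counts match (5,1,3)

Answer: E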